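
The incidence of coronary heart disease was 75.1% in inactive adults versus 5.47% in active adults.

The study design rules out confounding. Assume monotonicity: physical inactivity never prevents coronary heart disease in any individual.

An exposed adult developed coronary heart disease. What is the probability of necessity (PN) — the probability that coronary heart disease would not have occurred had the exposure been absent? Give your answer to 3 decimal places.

p₁ = 0.751, p₀ = 0.0547.
Under exogeneity and monotonicity, PN = (p₁ − p₀) / p₁.
PN = (0.751 − 0.0547) / 0.751 = 0.6963 / 0.751 ≈ 0.9272

PN ≈ 0.927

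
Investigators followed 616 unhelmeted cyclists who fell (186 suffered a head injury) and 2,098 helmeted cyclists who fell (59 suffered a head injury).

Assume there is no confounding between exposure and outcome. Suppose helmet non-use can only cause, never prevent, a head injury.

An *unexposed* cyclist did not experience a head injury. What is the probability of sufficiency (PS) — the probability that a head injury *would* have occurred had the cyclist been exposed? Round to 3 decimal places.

p₁ = P(outcome | exposed) = 186/616 = 0.30195
p₀ = P(outcome | unexposed) = 59/2098 = 0.028122
Under exogeneity and monotonicity, PS = (p₁ − p₀) / (1 − p₀).
PS = (0.30195 − 0.028122) / (1 − 0.028122) = 0.27383 / 0.97188 ≈ 0.2817

PS ≈ 0.282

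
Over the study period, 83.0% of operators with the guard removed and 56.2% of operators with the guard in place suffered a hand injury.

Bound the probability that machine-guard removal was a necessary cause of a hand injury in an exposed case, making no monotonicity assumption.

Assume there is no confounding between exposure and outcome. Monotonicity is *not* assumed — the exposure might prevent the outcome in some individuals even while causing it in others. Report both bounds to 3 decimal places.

0.323 ≤ PN ≤ 0.528

p₁ = 0.83, p₀ = 0.562.
Under exogeneity alone the bounds on PN are max{0,(p₁−p₀)/p₁} ≤ PN ≤ min{1,(1−p₀)/p₁}.
  lower = (p₁ − p₀)/p₁ = 0.268 / 0.83 ≈ 0.3229
  upper = min{1, (1 − p₀)/p₁} = 0.438 / 0.83 ≈ 0.5277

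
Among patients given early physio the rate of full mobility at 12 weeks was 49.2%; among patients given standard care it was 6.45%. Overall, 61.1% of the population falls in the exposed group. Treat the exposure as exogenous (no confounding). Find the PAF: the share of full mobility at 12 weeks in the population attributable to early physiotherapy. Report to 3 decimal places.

p₁ = 0.492, p₀ = 0.0645.
Overall risk P(Y=1) = π·p₁ + (1−π)·p₀ = 0.611×0.492 + 0.389×0.0645 = 0.3257.
Under exogeneity, PAF = [P(Y=1) − p₀] / P(Y=1).
PAF = (0.3257 − 0.0645) / 0.3257 ≈ 0.8020

PAF ≈ 0.802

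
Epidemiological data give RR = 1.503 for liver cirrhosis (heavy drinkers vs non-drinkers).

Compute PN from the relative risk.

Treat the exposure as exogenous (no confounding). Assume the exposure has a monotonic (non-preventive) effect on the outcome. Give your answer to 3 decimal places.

Under exogeneity and monotonicity, PN = (RR − 1) / RR = 1 − 1/RR.
PN = (1.503 − 1) / 1.503 = 0.503 / 1.503 ≈ 0.3347

PN ≈ 0.335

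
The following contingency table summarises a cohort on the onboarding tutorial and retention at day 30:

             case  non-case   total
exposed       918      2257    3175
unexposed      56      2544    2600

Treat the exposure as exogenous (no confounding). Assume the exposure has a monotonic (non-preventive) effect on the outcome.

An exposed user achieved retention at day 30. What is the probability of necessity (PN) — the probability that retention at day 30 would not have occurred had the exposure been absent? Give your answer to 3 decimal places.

p₁ = P(outcome | exposed) = 918/3175 = 0.28913
p₀ = P(outcome | unexposed) = 56/2600 = 0.021538
Under exogeneity and monotonicity, PN = (p₁ − p₀)/p₁.
PN = (0.28913 − 0.021538) / 0.28913 ≈ 0.9255

PN ≈ 0.926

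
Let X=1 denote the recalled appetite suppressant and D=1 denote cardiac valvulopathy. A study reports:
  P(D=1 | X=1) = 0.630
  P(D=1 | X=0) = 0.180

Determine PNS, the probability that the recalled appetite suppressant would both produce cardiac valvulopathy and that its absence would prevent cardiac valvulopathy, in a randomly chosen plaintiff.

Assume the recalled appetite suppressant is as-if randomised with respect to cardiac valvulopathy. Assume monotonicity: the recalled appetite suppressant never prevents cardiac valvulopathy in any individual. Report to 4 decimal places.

PNS ≈ 0.4500

Let p₁ = 0.63, p₀ = 0.18.
Under exogeneity and monotonicity, PNS = p₁ − p₀.
PNS = 0.63 − 0.18 = 0.45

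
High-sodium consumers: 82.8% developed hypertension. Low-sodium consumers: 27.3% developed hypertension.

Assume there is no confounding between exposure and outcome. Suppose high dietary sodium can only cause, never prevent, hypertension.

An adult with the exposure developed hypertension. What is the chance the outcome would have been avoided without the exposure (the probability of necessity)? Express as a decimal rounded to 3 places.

PN ≈ 0.670

p₁ = 0.828, p₀ = 0.273.
Under exogeneity and monotonicity, PN = (p₁ − p₀) / p₁.
PN = (0.828 − 0.273) / 0.828 = 0.555 / 0.828 ≈ 0.6703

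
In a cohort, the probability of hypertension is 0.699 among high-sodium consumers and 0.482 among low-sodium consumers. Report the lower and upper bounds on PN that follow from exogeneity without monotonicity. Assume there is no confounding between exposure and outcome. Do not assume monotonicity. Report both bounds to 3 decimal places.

Let p₁ = 0.699, p₀ = 0.482.
Under exogeneity alone the bounds on PN are max{0,(p₁−p₀)/p₁} ≤ PN ≤ min{1,(1−p₀)/p₁}.
  lower = (p₁ − p₀)/p₁ = 0.217 / 0.699 ≈ 0.3104
  upper = min{1, (1 − p₀)/p₁} = 0.518 / 0.699 ≈ 0.7411

0.310 ≤ PN ≤ 0.741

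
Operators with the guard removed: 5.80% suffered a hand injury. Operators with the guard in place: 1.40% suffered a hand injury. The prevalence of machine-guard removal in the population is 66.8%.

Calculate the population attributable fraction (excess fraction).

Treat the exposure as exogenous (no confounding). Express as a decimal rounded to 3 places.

p₁ = 0.058, p₀ = 0.014.
Overall risk P(Y=1) = π·p₁ + (1−π)·p₀ = 0.668×0.058 + 0.332×0.014 = 0.043392.
Under exogeneity, PAF = [P(Y=1) − p₀] / P(Y=1).
PAF = (0.043392 − 0.014) / 0.043392 ≈ 0.6774

PAF ≈ 0.677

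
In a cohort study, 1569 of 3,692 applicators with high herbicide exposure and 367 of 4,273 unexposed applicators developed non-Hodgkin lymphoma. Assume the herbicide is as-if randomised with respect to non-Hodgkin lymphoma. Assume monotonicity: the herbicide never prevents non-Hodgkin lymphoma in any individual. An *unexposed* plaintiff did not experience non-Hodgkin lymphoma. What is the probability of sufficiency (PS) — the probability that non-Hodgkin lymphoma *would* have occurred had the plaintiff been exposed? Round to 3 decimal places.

PS ≈ 0.371

p₁ = P(outcome | exposed) = 1569/3692 = 0.42497
p₀ = P(outcome | unexposed) = 367/4273 = 0.085888
Under exogeneity and monotonicity, PS = (p₁ − p₀) / (1 − p₀).
PS = (0.42497 − 0.085888) / (1 − 0.085888) = 0.33908 / 0.91411 ≈ 0.3709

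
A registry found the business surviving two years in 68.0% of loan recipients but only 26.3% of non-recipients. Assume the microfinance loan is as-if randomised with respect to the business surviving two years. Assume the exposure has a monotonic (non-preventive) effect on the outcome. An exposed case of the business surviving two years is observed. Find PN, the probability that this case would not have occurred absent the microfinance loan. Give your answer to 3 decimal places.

PN ≈ 0.613

p₁ = 0.68, p₀ = 0.263.
Under exogeneity and monotonicity, PN = (p₁ − p₀) / p₁.
PN = (0.68 − 0.263) / 0.68 = 0.417 / 0.68 ≈ 0.6132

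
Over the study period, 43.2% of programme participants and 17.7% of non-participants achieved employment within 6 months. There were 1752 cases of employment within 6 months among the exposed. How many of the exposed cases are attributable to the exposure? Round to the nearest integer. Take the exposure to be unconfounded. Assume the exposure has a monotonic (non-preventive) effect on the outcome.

about 1034 cases

p₁ = 0.432, p₀ = 0.177.
PN = (p₁ − p₀)/p₁ = (0.432 − 0.177) / 0.432 ≈ 0.59028.
Attributable cases ≈ PN × (exposed cases) = 0.59028 × 1752 ≈ 1034.17.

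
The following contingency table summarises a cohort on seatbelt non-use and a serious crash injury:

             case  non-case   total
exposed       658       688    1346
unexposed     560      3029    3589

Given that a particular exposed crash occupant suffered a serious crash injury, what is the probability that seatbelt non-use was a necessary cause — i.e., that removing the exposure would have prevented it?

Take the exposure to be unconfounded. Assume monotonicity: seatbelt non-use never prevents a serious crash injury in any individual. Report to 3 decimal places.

p₁ = P(outcome | exposed) = 658/1346 = 0.48886
p₀ = P(outcome | unexposed) = 560/3589 = 0.15603
Under exogeneity and monotonicity, PN = (p₁ − p₀)/p₁.
PN = (0.48886 − 0.15603) / 0.48886 ≈ 0.6808

PN ≈ 0.681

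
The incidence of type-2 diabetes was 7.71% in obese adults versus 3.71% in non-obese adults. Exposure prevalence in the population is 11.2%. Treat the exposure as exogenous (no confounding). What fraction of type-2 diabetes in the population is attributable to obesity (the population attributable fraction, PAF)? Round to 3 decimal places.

p₁ = 0.0771, p₀ = 0.0371.
Overall risk P(Y=1) = π·p₁ + (1−π)·p₀ = 0.112×0.0771 + 0.888×0.0371 = 0.04158.
Under exogeneity, PAF = [P(Y=1) − p₀] / P(Y=1).
PAF = (0.04158 − 0.0371) / 0.04158 ≈ 0.1077

PAF ≈ 0.108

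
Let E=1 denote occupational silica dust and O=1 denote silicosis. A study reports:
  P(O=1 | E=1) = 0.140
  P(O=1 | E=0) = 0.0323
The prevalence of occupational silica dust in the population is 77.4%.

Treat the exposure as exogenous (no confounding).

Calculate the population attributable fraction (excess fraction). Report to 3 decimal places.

PAF ≈ 0.721

Let p₁ = 0.14, p₀ = 0.0323.
Overall risk P(Y=1) = π·p₁ + (1−π)·p₀ = 0.774×0.14 + 0.226×0.0323 = 0.11566.
Under exogeneity, PAF = [P(Y=1) − p₀] / P(Y=1).
PAF = (0.11566 − 0.0323) / 0.11566 ≈ 0.7207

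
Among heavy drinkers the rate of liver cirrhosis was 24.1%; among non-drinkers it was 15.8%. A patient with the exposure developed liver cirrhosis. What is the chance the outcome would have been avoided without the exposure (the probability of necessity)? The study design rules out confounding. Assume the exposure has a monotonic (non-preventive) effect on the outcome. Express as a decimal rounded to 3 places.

p₁ = 0.241, p₀ = 0.158.
Under exogeneity and monotonicity, PN = (p₁ − p₀) / p₁.
PN = (0.241 − 0.158) / 0.241 = 0.083 / 0.241 ≈ 0.3444

PN ≈ 0.344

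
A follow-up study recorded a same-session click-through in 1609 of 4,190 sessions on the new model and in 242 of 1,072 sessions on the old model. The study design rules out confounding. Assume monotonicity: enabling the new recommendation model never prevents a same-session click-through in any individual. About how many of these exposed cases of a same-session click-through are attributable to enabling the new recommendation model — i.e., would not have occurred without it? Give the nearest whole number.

about 663 cases

p₁ = P(outcome | exposed) = 1609/4190 = 0.38401
p₀ = P(outcome | unexposed) = 242/1072 = 0.22575
PN = (p₁ − p₀)/p₁ = (0.38401 − 0.22575) / 0.38401 ≈ 0.41213.
Attributable cases ≈ PN × (exposed cases) = 0.41213 × 1609 ≈ 663.12.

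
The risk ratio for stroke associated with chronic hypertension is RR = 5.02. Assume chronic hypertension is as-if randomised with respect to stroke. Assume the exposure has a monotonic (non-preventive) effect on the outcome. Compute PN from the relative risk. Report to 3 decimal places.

PN ≈ 0.801

Under exogeneity and monotonicity, PN = (RR − 1) / RR = 1 − 1/RR.
PN = (5.02 − 1) / 5.02 = 4.02 / 5.02 ≈ 0.8008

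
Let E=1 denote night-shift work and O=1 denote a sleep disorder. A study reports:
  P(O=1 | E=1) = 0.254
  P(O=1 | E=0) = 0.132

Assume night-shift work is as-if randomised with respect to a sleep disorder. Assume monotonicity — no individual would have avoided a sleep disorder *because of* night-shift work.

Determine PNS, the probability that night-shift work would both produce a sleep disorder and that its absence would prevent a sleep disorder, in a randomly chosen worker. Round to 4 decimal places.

PNS ≈ 0.1220

Let p₁ = 0.254, p₀ = 0.132.
Under exogeneity and monotonicity, PNS = p₁ − p₀.
PNS = 0.254 − 0.132 = 0.122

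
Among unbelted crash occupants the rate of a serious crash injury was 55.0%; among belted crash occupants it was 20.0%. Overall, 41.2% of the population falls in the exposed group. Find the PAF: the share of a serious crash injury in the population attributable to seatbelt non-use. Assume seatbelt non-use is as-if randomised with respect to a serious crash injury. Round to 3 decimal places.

p₁ = 0.55, p₀ = 0.2.
Overall risk P(Y=1) = π·p₁ + (1−π)·p₀ = 0.412×0.55 + 0.588×0.2 = 0.3442.
Under exogeneity, PAF = [P(Y=1) − p₀] / P(Y=1).
PAF = (0.3442 − 0.2) / 0.3442 ≈ 0.4189

PAF ≈ 0.419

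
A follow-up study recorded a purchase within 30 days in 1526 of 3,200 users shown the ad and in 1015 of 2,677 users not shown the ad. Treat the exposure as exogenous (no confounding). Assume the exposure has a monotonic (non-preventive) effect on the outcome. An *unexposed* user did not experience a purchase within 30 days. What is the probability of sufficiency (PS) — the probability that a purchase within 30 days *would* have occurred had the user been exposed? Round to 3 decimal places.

p₁ = P(outcome | exposed) = 1526/3200 = 0.47687
p₀ = P(outcome | unexposed) = 1015/2677 = 0.37916
Under exogeneity and monotonicity, PS = (p₁ − p₀) / (1 − p₀).
PS = (0.47687 − 0.37916) / (1 − 0.37916) = 0.097719 / 0.62084 ≈ 0.1574

PS ≈ 0.157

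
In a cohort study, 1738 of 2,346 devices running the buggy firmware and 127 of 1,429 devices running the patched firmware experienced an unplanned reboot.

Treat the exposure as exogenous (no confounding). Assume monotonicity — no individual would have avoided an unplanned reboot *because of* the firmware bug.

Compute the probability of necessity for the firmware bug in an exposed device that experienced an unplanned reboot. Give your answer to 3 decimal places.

p₁ = P(outcome | exposed) = 1738/2346 = 0.74084
p₀ = P(outcome | unexposed) = 127/1429 = 0.088873
Under exogeneity and monotonicity, PN = (p₁ − p₀) / p₁.
PN = (0.74084 − 0.088873) / 0.74084 = 0.65196 / 0.74084 ≈ 0.8800

PN ≈ 0.880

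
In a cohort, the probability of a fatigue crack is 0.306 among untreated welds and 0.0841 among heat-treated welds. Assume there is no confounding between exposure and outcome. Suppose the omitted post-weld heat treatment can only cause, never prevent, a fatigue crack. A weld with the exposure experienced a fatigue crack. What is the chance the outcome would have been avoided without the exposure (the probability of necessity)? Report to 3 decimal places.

PN ≈ 0.725

Let p₁ = 0.306, p₀ = 0.0841.
Under exogeneity and monotonicity, PN = (p₁ − p₀) / p₁.
PN = (0.306 − 0.0841) / 0.306 = 0.2219 / 0.306 ≈ 0.7252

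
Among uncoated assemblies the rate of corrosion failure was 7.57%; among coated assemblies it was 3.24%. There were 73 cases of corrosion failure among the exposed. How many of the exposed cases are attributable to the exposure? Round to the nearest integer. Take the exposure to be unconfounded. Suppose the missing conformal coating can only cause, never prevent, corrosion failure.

p₁ = 0.0757, p₀ = 0.0324.
PN = (p₁ − p₀)/p₁ = (0.0757 − 0.0324) / 0.0757 ≈ 0.57199.
Attributable cases ≈ PN × (exposed cases) = 0.57199 × 73 ≈ 41.76.

about 42 cases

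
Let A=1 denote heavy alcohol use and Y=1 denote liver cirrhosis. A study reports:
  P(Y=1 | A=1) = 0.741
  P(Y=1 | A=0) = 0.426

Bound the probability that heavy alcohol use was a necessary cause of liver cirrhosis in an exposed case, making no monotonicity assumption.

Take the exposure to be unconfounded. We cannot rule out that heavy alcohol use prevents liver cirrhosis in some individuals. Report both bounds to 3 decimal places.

0.425 ≤ PN ≤ 0.775

Let p₁ = 0.741, p₀ = 0.426.
Under exogeneity alone the bounds on PN are max{0,(p₁−p₀)/p₁} ≤ PN ≤ min{1,(1−p₀)/p₁}.
  lower = (p₁ − p₀)/p₁ = 0.315 / 0.741 ≈ 0.4251
  upper = min{1, (1 − p₀)/p₁} = 0.574 / 0.741 ≈ 0.7746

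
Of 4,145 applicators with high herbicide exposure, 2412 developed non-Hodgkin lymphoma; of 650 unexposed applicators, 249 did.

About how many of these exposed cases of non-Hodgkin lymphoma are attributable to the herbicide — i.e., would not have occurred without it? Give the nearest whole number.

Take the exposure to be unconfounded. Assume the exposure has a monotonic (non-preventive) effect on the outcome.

p₁ = P(outcome | exposed) = 2412/4145 = 0.58191
p₀ = P(outcome | unexposed) = 249/650 = 0.38308
PN = (p₁ − p₀)/p₁ = (0.58191 − 0.38308) / 0.58191 ≈ 0.34169.
Attributable cases ≈ PN × (exposed cases) = 0.34169 × 2412 ≈ 824.15.

about 824 cases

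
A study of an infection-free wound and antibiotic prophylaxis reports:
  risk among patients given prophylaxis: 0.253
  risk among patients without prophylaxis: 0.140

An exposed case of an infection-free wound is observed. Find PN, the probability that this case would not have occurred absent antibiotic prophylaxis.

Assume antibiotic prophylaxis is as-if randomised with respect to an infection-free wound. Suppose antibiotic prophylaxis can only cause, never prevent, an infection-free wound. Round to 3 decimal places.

PN ≈ 0.447

Let p₁ = 0.253, p₀ = 0.14.
Under exogeneity and monotonicity, PN = (p₁ − p₀) / p₁.
PN = (0.253 − 0.14) / 0.253 = 0.113 / 0.253 ≈ 0.4466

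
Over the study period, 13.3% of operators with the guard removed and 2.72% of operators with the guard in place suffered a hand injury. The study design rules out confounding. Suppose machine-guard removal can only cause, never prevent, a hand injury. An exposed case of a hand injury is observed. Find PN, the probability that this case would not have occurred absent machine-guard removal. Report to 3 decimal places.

PN ≈ 0.795

p₁ = 0.133, p₀ = 0.0272.
Under exogeneity and monotonicity, PN = (p₁ − p₀) / p₁.
PN = (0.133 − 0.0272) / 0.133 = 0.1058 / 0.133 ≈ 0.7955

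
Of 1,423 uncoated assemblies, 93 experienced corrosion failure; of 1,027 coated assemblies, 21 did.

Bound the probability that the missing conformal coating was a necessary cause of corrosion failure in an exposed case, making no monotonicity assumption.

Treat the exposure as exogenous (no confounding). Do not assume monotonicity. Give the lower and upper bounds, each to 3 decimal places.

0.687 ≤ PN ≤ 1.000

p₁ = P(outcome | exposed) = 93/1423 = 0.065355
p₀ = P(outcome | unexposed) = 21/1027 = 0.020448
Under exogeneity alone the bounds on PN are max{0,(p₁−p₀)/p₁} ≤ PN ≤ min{1,(1−p₀)/p₁}.
  lower = (p₁ − p₀)/p₁ = 0.044907 / 0.065355 ≈ 0.6871
  upper = min{1, (1 − p₀)/p₁} = 0.97955 / 0.065355 ≈ 14.9882 → capped at 1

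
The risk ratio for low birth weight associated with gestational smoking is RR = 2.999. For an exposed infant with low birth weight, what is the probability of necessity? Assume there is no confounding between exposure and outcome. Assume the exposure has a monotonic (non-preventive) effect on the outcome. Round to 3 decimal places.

Under exogeneity and monotonicity, PN = (RR − 1) / RR = 1 − 1/RR.
PN = (2.999 − 1) / 2.999 = 1.999 / 2.999 ≈ 0.6666

PN ≈ 0.667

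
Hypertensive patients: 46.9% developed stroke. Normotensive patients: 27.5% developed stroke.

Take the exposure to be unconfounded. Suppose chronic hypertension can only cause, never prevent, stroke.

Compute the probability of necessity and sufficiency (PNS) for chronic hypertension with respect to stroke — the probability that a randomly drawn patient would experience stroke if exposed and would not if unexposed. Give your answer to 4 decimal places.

p₁ = 0.469, p₀ = 0.275.
Under exogeneity and monotonicity, PNS = p₁ − p₀.
PNS = 0.469 − 0.275 = 0.194

PNS ≈ 0.1940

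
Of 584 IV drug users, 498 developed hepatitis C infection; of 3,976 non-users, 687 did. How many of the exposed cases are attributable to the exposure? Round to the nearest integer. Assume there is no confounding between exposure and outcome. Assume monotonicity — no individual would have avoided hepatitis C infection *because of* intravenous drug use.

about 397 cases

p₁ = P(outcome | exposed) = 498/584 = 0.85274
p₀ = P(outcome | unexposed) = 687/3976 = 0.17279
PN = (p₁ − p₀)/p₁ = (0.85274 − 0.17279) / 0.85274 ≈ 0.79737.
Attributable cases ≈ PN × (exposed cases) = 0.79737 × 498 ≈ 397.09.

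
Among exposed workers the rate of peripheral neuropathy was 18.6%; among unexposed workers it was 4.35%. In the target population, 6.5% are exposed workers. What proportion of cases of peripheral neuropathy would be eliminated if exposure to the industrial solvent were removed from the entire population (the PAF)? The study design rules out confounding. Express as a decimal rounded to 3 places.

PAF ≈ 0.176

p₁ = 0.186, p₀ = 0.0435.
Overall risk P(Y=1) = π·p₁ + (1−π)·p₀ = 0.065×0.186 + 0.935×0.0435 = 0.052763.
Under exogeneity, PAF = [P(Y=1) − p₀] / P(Y=1).
PAF = (0.052763 − 0.0435) / 0.052763 ≈ 0.1756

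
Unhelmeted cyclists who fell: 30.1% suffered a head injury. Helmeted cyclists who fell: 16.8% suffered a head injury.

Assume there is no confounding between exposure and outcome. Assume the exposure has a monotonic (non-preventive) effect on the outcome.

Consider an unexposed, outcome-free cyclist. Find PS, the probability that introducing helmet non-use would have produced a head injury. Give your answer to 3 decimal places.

p₁ = 0.301, p₀ = 0.168.
Under exogeneity and monotonicity, PS = (p₁ − p₀) / (1 − p₀).
PS = (0.301 − 0.168) / (1 − 0.168) = 0.133 / 0.832 ≈ 0.1599

PS ≈ 0.160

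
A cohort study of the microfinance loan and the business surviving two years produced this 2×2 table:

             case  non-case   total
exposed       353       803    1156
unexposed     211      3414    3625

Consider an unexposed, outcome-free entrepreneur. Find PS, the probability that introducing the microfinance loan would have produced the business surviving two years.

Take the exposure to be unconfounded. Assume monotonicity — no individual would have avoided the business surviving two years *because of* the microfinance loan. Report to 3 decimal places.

PS ≈ 0.262

p₁ = P(outcome | exposed) = 353/1156 = 0.30536
p₀ = P(outcome | unexposed) = 211/3625 = 0.058207
Under exogeneity and monotonicity, PS = (p₁ − p₀) / (1 − p₀).
PS = (0.30536 − 0.058207) / (1 − 0.058207) = 0.24716 / 0.94179 ≈ 0.2624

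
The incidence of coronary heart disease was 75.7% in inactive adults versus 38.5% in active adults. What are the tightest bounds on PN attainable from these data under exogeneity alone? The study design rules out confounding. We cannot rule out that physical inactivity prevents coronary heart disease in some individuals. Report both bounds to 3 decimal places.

0.491 ≤ PN ≤ 0.812

p₁ = 0.757, p₀ = 0.385.
Under exogeneity alone the bounds on PN are max{0,(p₁−p₀)/p₁} ≤ PN ≤ min{1,(1−p₀)/p₁}.
  lower = (p₁ − p₀)/p₁ = 0.372 / 0.757 ≈ 0.4914
  upper = min{1, (1 − p₀)/p₁} = 0.615 / 0.757 ≈ 0.8124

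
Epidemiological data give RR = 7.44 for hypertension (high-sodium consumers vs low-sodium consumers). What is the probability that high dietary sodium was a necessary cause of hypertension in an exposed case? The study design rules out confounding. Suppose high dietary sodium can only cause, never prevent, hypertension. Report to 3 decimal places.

PN ≈ 0.866

Under exogeneity and monotonicity, PN = (RR − 1) / RR = 1 − 1/RR.
PN = (7.44 − 1) / 7.44 = 6.44 / 7.44 ≈ 0.8656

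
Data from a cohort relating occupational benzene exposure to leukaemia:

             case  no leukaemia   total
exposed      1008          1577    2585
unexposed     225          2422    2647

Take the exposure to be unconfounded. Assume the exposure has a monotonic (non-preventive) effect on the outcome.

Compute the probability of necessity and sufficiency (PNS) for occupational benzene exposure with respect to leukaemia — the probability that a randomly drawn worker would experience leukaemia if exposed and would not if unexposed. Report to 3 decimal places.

PNS ≈ 0.305

p₁ = P(outcome | exposed) = 1008/2585 = 0.38994
p₀ = P(outcome | unexposed) = 225/2647 = 0.085002
Under exogeneity and monotonicity, PNS = p₁ − p₀.
PNS = 0.38994 − 0.085002 = 0.30494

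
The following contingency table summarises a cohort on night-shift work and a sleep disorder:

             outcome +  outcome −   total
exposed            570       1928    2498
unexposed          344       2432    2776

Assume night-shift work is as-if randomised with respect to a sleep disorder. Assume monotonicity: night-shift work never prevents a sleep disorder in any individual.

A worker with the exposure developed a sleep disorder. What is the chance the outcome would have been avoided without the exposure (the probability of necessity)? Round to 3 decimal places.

p₁ = P(outcome | exposed) = 570/2498 = 0.22818
p₀ = P(outcome | unexposed) = 344/2776 = 0.12392
Under exogeneity and monotonicity, PN = (p₁ − p₀) / p₁.
PN = (0.22818 − 0.12392) / 0.22818 = 0.10426 / 0.22818 ≈ 0.4569

PN ≈ 0.457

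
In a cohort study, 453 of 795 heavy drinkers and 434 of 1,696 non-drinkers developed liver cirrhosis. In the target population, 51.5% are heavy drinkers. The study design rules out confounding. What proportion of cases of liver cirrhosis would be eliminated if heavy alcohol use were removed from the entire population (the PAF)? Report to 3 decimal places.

PAF ≈ 0.387

p₁ = P(outcome | exposed) = 453/795 = 0.56981
p₀ = P(outcome | unexposed) = 434/1696 = 0.2559
Overall risk P(Y=1) = π·p₁ + (1−π)·p₀ = 0.515×0.56981 + 0.485×0.2559 = 0.41756.
Under exogeneity, PAF = [P(Y=1) − p₀] / P(Y=1).
PAF = (0.41756 − 0.2559) / 0.41756 ≈ 0.3872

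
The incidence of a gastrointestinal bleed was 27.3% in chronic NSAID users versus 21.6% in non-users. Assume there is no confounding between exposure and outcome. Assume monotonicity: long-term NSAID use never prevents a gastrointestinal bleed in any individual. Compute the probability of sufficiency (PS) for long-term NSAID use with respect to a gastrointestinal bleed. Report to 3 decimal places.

p₁ = 0.273, p₀ = 0.216.
Under exogeneity and monotonicity, PS = (p₁ − p₀) / (1 − p₀).
PS = (0.273 − 0.216) / (1 − 0.216) = 0.057 / 0.784 ≈ 0.0727

PS ≈ 0.073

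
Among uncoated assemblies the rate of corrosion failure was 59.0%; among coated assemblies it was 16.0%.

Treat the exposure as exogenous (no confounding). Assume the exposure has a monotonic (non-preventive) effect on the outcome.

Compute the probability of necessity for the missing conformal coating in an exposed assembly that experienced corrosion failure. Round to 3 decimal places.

PN ≈ 0.729

p₁ = 0.59, p₀ = 0.16.
Under exogeneity and monotonicity, PN = (p₁ − p₀) / p₁.
PN = (0.59 − 0.16) / 0.59 = 0.43 / 0.59 ≈ 0.7288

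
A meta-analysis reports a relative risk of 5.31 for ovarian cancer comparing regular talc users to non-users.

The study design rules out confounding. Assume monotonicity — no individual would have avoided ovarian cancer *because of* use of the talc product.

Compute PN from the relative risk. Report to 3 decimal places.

Under exogeneity and monotonicity, PN = (RR − 1) / RR = 1 − 1/RR.
PN = (5.31 − 1) / 5.31 = 4.31 / 5.31 ≈ 0.8117

PN ≈ 0.812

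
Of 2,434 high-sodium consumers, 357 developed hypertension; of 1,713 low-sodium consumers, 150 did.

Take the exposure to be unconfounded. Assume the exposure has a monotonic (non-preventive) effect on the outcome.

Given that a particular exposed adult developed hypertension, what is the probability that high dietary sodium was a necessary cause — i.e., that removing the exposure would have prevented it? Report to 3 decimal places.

p₁ = P(outcome | exposed) = 357/2434 = 0.14667
p₀ = P(outcome | unexposed) = 150/1713 = 0.087566
Under exogeneity and monotonicity, PN = (p₁ − p₀) / p₁.
PN = (0.14667 − 0.087566) / 0.14667 = 0.059106 / 0.14667 ≈ 0.4030

PN ≈ 0.403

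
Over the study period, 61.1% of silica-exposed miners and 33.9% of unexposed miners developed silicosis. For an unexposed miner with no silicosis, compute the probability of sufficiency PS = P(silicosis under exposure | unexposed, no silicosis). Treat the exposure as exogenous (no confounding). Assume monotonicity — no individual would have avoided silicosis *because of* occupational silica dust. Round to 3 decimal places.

PS ≈ 0.411

p₁ = 0.611, p₀ = 0.339.
Under exogeneity and monotonicity, PS = (p₁ − p₀) / (1 − p₀).
PS = (0.611 − 0.339) / (1 − 0.339) = 0.272 / 0.661 ≈ 0.4115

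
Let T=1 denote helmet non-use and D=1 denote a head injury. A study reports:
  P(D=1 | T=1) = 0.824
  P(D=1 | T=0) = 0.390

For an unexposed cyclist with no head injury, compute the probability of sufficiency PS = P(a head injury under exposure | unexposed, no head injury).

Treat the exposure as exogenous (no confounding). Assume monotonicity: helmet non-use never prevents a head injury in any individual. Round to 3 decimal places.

PS ≈ 0.711

Let p₁ = 0.824, p₀ = 0.39.
Under exogeneity and monotonicity, PS = (p₁ − p₀) / (1 − p₀).
PS = (0.824 − 0.39) / (1 − 0.39) = 0.434 / 0.61 ≈ 0.7115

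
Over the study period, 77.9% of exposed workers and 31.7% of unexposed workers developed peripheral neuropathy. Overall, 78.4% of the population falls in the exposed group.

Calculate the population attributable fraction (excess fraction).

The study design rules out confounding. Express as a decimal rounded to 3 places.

PAF ≈ 0.533

p₁ = 0.779, p₀ = 0.317.
Overall risk P(Y=1) = π·p₁ + (1−π)·p₀ = 0.784×0.779 + 0.216×0.317 = 0.67921.
Under exogeneity, PAF = [P(Y=1) − p₀] / P(Y=1).
PAF = (0.67921 − 0.317) / 0.67921 ≈ 0.5333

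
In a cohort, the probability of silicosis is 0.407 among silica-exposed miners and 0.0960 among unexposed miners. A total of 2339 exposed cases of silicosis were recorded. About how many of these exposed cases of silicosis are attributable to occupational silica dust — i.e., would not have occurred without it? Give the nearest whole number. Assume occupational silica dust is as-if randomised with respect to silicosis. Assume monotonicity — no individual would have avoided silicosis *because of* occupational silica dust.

about 1787 cases

Let p₁ = 0.407, p₀ = 0.096.
PN = (p₁ − p₀)/p₁ = (0.407 − 0.096) / 0.407 ≈ 0.76413.
Attributable cases ≈ PN × (exposed cases) = 0.76413 × 2339 ≈ 1787.29.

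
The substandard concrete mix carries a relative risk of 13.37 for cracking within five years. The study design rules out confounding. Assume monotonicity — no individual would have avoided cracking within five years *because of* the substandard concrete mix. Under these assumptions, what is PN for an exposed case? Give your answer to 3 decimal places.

PN ≈ 0.925

Under exogeneity and monotonicity, PN = (RR − 1) / RR = 1 − 1/RR.
PN = (13.37 − 1) / 13.37 = 12.37 / 13.37 ≈ 0.9252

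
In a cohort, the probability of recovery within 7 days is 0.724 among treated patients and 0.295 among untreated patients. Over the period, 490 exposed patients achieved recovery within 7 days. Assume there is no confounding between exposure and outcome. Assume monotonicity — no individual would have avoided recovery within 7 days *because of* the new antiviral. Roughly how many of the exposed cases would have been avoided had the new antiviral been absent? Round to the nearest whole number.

Let p₁ = 0.724, p₀ = 0.295.
PN = (p₁ − p₀)/p₁ = (0.724 − 0.295) / 0.724 ≈ 0.59254.
Attributable cases ≈ PN × (exposed cases) = 0.59254 × 490 ≈ 290.35.

about 290 cases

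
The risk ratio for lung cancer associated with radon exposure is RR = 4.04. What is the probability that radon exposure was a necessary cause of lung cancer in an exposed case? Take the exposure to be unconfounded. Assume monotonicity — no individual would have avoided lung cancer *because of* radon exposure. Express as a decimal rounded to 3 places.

Under exogeneity and monotonicity, PN = (RR − 1) / RR = 1 − 1/RR.
PN = (4.04 − 1) / 4.04 = 3.04 / 4.04 ≈ 0.7525

PN ≈ 0.752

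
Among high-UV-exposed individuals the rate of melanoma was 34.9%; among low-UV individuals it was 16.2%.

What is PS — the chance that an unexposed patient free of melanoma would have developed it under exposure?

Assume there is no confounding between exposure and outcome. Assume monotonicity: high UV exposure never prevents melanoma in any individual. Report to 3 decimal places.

p₁ = 0.349, p₀ = 0.162.
Under exogeneity and monotonicity, PS = (p₁ − p₀) / (1 − p₀).
PS = (0.349 − 0.162) / (1 − 0.162) = 0.187 / 0.838 ≈ 0.2232

PS ≈ 0.223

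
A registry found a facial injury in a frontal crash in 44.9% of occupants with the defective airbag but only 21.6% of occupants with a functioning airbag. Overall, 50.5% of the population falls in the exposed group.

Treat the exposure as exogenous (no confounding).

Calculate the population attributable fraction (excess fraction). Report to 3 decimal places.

p₁ = 0.449, p₀ = 0.216.
Overall risk P(Y=1) = π·p₁ + (1−π)·p₀ = 0.505×0.449 + 0.495×0.216 = 0.33366.
Under exogeneity, PAF = [P(Y=1) − p₀] / P(Y=1).
PAF = (0.33366 − 0.216) / 0.33366 ≈ 0.3526

PAF ≈ 0.353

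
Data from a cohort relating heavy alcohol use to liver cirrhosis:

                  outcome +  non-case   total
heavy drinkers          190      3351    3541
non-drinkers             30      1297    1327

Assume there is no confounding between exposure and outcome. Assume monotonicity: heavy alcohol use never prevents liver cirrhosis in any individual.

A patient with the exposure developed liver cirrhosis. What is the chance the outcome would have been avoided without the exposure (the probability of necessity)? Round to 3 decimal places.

p₁ = P(outcome | exposed) = 190/3541 = 0.053657
p₀ = P(outcome | unexposed) = 30/1327 = 0.022607
Under exogeneity and monotonicity, PN = (p₁ − p₀)/p₁.
PN = (0.053657 − 0.022607) / 0.053657 ≈ 0.5787

PN ≈ 0.579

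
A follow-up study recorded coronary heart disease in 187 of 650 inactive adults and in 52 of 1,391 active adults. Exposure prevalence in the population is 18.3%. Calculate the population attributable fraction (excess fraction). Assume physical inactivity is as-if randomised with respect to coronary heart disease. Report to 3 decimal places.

p₁ = P(outcome | exposed) = 187/650 = 0.28769
p₀ = P(outcome | unexposed) = 52/1391 = 0.037383
Overall risk P(Y=1) = π·p₁ + (1−π)·p₀ = 0.183×0.28769 + 0.817×0.037383 = 0.08319.
Under exogeneity, PAF = [P(Y=1) − p₀] / P(Y=1).
PAF = (0.08319 − 0.037383) / 0.08319 ≈ 0.5506

PAF ≈ 0.551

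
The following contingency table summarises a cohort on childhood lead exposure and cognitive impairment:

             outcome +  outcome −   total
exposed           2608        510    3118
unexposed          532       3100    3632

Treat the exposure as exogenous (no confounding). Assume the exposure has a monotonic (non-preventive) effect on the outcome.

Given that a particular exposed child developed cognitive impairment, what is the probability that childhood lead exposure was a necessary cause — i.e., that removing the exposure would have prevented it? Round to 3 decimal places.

p₁ = P(outcome | exposed) = 2608/3118 = 0.83643
p₀ = P(outcome | unexposed) = 532/3632 = 0.14648
Under exogeneity and monotonicity, PN = (p₁ − p₀)/p₁.
PN = (0.83643 − 0.14648) / 0.83643 ≈ 0.8249

PN ≈ 0.825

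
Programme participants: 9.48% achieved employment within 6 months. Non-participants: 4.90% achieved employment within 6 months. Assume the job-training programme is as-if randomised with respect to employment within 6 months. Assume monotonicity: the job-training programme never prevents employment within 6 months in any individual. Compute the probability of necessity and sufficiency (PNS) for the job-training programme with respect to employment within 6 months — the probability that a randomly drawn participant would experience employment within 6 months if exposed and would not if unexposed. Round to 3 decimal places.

p₁ = 0.0948, p₀ = 0.049.
Under exogeneity and monotonicity, PNS = p₁ − p₀.
PNS = 0.0948 − 0.049 = 0.0458

PNS ≈ 0.046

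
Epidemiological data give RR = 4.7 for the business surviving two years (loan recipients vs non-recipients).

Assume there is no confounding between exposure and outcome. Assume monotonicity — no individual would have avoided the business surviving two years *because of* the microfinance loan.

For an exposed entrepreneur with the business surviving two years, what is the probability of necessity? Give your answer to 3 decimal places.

Under exogeneity and monotonicity, PN = (RR − 1) / RR = 1 − 1/RR.
PN = (4.7 − 1) / 4.7 = 3.7 / 4.7 ≈ 0.7872

PN ≈ 0.787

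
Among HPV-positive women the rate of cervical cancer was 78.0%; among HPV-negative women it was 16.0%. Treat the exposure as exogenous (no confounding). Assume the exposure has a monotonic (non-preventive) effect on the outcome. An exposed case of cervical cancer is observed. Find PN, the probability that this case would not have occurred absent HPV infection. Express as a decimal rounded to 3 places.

PN ≈ 0.795

p₁ = 0.78, p₀ = 0.16.
Under exogeneity and monotonicity, PN = (p₁ − p₀) / p₁.
PN = (0.78 − 0.16) / 0.78 = 0.62 / 0.78 ≈ 0.7949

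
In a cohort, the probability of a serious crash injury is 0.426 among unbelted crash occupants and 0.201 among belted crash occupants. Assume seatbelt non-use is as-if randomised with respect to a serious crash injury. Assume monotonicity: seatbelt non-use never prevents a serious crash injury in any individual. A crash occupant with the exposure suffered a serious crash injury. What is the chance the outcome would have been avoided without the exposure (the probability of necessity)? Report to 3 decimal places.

Let p₁ = 0.426, p₀ = 0.201.
Under exogeneity and monotonicity, PN = (p₁ − p₀) / p₁.
PN = (0.426 − 0.201) / 0.426 = 0.225 / 0.426 ≈ 0.5282

PN ≈ 0.528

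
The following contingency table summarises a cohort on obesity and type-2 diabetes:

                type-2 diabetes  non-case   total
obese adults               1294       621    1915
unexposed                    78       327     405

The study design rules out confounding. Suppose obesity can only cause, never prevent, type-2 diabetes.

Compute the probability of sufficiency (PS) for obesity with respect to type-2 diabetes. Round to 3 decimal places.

p₁ = P(outcome | exposed) = 1294/1915 = 0.67572
p₀ = P(outcome | unexposed) = 78/405 = 0.19259
Under exogeneity and monotonicity, PS = (p₁ − p₀)/(1 − p₀).
PS = (0.67572 − 0.19259) / 0.80741 ≈ 0.5984

PS ≈ 0.598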